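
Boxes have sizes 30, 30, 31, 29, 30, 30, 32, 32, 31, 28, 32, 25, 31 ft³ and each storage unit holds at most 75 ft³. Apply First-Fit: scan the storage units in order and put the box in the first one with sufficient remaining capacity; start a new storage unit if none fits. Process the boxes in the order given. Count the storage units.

7

30 ft³ → storage unit 1 (remaining 45 ft³)
30 ft³ → storage unit 1 (remaining 15 ft³)
31 ft³ → storage unit 2 (remaining 44 ft³)
29 ft³ → storage unit 2 (remaining 15 ft³)
30 ft³ → storage unit 3 (remaining 45 ft³)
30 ft³ → storage unit 3 (remaining 15 ft³)
32 ft³ → storage unit 4 (remaining 43 ft³)
32 ft³ → storage unit 4 (remaining 11 ft³)
31 ft³ → storage unit 5 (remaining 44 ft³)
28 ft³ → storage unit 5 (remaining 16 ft³)
32 ft³ → storage unit 6 (remaining 43 ft³)
25 ft³ → storage unit 6 (remaining 18 ft³)
31 ft³ → storage unit 7 (remaining 44 ft³)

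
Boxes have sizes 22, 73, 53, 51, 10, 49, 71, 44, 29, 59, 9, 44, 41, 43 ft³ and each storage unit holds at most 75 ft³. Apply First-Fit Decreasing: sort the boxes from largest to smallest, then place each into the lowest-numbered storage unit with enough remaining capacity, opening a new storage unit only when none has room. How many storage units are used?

Sorted descending: 73, 71, 59, 53, 51, 49, 44, 44, 43, 41, 29, 22, 10, 9.
73 ft³ → storage unit 1 (remaining 2 ft³)
71 ft³ → storage unit 2 (remaining 4 ft³)
59 ft³ → storage unit 3 (remaining 16 ft³)
53 ft³ → storage unit 4 (remaining 22 ft³)
51 ft³ → storage unit 5 (remaining 24 ft³)
49 ft³ → storage unit 6 (remaining 26 ft³)
44 ft³ → storage unit 7 (remaining 31 ft³)
44 ft³ → storage unit 8 (remaining 31 ft³)
43 ft³ → storage unit 9 (remaining 32 ft³)
41 ft³ → storage unit 10 (remaining 34 ft³)
29 ft³ → storage unit 7 (remaining 2 ft³)
22 ft³ → storage unit 4 (remaining 0 ft³)
10 ft³ → storage unit 3 (remaining 6 ft³)
9 ft³ → storage unit 5 (remaining 15 ft³)

10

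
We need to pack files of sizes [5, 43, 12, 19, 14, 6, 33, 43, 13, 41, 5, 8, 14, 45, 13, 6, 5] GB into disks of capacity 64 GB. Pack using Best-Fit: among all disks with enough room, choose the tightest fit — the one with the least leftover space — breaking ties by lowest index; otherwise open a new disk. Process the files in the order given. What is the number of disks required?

6 disks

disk 1: place 5 GB, 59 GB left
disk 1: place 43 GB, 16 GB left
disk 1: place 12 GB, 4 GB left
disk 2: place 19 GB, 45 GB left
disk 2: place 14 GB, 31 GB left
disk 2: place 6 GB, 25 GB left
disk 3: place 33 GB, 31 GB left
disk 4: place 43 GB, 21 GB left
disk 4: place 13 GB, 8 GB left
disk 5: place 41 GB, 23 GB left
disk 4: place 5 GB, 3 GB left
disk 5: place 8 GB, 15 GB left
disk 5: place 14 GB, 1 GB left
disk 6: place 45 GB, 19 GB left
disk 6: place 13 GB, 6 GB left
disk 6: place 6 GB, 0 GB left
disk 2: place 5 GB, 20 GB left
Final disks: [5,43,12] [19,14,6,5] [33] [43,13,5] [41,8,14] [45,13,6].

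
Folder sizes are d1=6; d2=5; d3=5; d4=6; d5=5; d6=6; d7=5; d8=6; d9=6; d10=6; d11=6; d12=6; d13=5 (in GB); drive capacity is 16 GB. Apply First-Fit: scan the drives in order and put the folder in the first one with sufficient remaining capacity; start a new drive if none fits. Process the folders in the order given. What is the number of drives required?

Put d1 (6 GB) in drive 1; 10 GB remain.
Put d2 (5 GB) in drive 1; 5 GB remain.
Put d3 (5 GB) in drive 1; 0 GB remain.
Put d4 (6 GB) in drive 2; 10 GB remain.
Put d5 (5 GB) in drive 2; 5 GB remain.
Put d6 (6 GB) in drive 3; 10 GB remain.
Put d7 (5 GB) in drive 2; 0 GB remain.
Put d8 (6 GB) in drive 3; 4 GB remain.
Put d9 (6 GB) in drive 4; 10 GB remain.
Put d10 (6 GB) in drive 4; 4 GB remain.
Put d11 (6 GB) in drive 5; 10 GB remain.
Put d12 (6 GB) in drive 5; 4 GB remain.
Put d13 (5 GB) in drive 6; 11 GB remain.

6 drives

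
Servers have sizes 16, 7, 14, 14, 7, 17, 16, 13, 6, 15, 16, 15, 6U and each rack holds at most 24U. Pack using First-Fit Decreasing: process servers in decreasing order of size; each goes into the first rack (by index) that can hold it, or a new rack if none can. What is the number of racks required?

9

Sorted descending: 17, 16, 16, 16, 15, 15, 14, 14, 13, 7, 7, 6, 6.
rack 1: place 17U, 7U left
rack 2: place 16U, 8U left
rack 3: place 16U, 8U left
rack 4: place 16U, 8U left
rack 5: place 15U, 9U left
rack 6: place 15U, 9U left
rack 7: place 14U, 10U left
rack 8: place 14U, 10U left
rack 9: place 13U, 11U left
rack 1: place 7U, 0U left
rack 2: place 7U, 1U left
rack 3: place 6U, 2U left
rack 4: place 6U, 2U left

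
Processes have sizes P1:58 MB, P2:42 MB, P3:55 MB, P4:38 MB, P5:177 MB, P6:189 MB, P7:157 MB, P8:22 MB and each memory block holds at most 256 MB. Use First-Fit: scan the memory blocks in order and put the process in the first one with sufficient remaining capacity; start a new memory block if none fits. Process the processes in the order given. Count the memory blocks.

4 memory blocks

memory block 1: place P1 (58 MB), 198 MB left
memory block 1: place P2 (42 MB), 156 MB left
memory block 1: place P3 (55 MB), 101 MB left
memory block 1: place P4 (38 MB), 63 MB left
memory block 2: place P5 (177 MB), 79 MB left
memory block 3: place P6 (189 MB), 67 MB left
memory block 4: place P7 (157 MB), 99 MB left
memory block 1: place P8 (22 MB), 41 MB left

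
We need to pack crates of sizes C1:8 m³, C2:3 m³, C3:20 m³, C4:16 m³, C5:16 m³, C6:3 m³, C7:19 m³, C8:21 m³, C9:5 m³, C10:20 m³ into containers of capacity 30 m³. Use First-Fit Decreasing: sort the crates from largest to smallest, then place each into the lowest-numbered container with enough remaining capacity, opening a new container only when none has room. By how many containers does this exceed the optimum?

0

First-Fit Decreasing: [21,8] [20,5,3] [20,3] [19] [16] [16] → 6 containers.
6 crates exceed 15 m³ (half the capacity), and no two of those can share a container, so at least 6 containers are needed.
So 6 is already optimal.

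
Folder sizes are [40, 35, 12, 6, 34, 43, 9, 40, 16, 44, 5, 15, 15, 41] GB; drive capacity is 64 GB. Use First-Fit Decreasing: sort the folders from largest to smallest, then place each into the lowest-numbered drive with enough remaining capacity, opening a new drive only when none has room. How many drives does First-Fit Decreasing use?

7 drives

Sorted descending: 44, 43, 41, 40, 40, 35, 34, 16, 15, 15, 12, 9, 6, 5.
Put 44 GB in drive 1; 20 GB remain.
Put 43 GB in drive 2; 21 GB remain.
Put 41 GB in drive 3; 23 GB remain.
Put 40 GB in drive 4; 24 GB remain.
Put 40 GB in drive 5; 24 GB remain.
Put 35 GB in drive 6; 29 GB remain.
Put 34 GB in drive 7; 30 GB remain.
Put 16 GB in drive 1; 4 GB remain.
Put 15 GB in drive 2; 6 GB remain.
Put 15 GB in drive 3; 8 GB remain.
Put 12 GB in drive 4; 12 GB remain.
Put 9 GB in drive 4; 3 GB remain.
Put 6 GB in drive 2; 0 GB remain.
Put 5 GB in drive 3; 3 GB remain.
Final drives: [44,16] [43,15,6] [41,15,5] [40,12,9] [40] [35] [34].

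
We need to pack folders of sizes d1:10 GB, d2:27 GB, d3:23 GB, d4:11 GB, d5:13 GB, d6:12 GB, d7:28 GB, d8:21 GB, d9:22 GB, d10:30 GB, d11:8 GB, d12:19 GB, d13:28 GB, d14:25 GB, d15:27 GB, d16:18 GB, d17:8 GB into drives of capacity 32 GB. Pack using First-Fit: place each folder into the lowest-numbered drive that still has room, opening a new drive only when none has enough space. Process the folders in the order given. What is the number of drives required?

13

d1 (10 GB) → drive 1 (remaining 22 GB)
d2 (27 GB) → drive 2 (remaining 5 GB)
d3 (23 GB) → drive 3 (remaining 9 GB)
d4 (11 GB) → drive 1 (remaining 11 GB)
d5 (13 GB) → drive 4 (remaining 19 GB)
d6 (12 GB) → drive 4 (remaining 7 GB)
d7 (28 GB) → drive 5 (remaining 4 GB)
d8 (21 GB) → drive 6 (remaining 11 GB)
d9 (22 GB) → drive 7 (remaining 10 GB)
d10 (30 GB) → drive 8 (remaining 2 GB)
d11 (8 GB) → drive 1 (remaining 3 GB)
d12 (19 GB) → drive 9 (remaining 13 GB)
d13 (28 GB) → drive 10 (remaining 4 GB)
d14 (25 GB) → drive 11 (remaining 7 GB)
d15 (27 GB) → drive 12 (remaining 5 GB)
d16 (18 GB) → drive 13 (remaining 14 GB)
d17 (8 GB) → drive 3 (remaining 1 GB)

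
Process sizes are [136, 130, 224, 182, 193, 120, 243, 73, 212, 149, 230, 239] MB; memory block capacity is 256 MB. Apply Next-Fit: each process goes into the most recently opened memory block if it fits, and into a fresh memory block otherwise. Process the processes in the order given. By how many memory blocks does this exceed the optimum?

Next-Fit: [136] [130] [224] [182] [193] [120] [243] [73] [212] [149] [230] [239] → 12 memory blocks.
10 processes exceed 128 MB (half the capacity), and no two of those can share a memory block, so at least 10 memory blocks are needed.
An optimal packing achieves that bound: [243] [239] [230] [224] [212] [193] [182,73] [149] [136,120] [130] → 10 memory blocks.
Excess: 12 − 10 = 2.

2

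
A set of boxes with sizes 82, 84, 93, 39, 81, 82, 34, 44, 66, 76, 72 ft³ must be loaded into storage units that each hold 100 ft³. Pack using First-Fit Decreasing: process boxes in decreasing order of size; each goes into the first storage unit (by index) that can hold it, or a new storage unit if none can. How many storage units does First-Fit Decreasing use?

Sorted descending: 93, 84, 82, 82, 81, 76, 72, 66, 44, 39, 34.
93 ft³ → storage unit 1 (remaining 7 ft³)
84 ft³ → storage unit 2 (remaining 16 ft³)
82 ft³ → storage unit 3 (remaining 18 ft³)
82 ft³ → storage unit 4 (remaining 18 ft³)
81 ft³ → storage unit 5 (remaining 19 ft³)
76 ft³ → storage unit 6 (remaining 24 ft³)
72 ft³ → storage unit 7 (remaining 28 ft³)
66 ft³ → storage unit 8 (remaining 34 ft³)
44 ft³ → storage unit 9 (remaining 56 ft³)
39 ft³ → storage unit 9 (remaining 17 ft³)
34 ft³ → storage unit 8 (remaining 0 ft³)

9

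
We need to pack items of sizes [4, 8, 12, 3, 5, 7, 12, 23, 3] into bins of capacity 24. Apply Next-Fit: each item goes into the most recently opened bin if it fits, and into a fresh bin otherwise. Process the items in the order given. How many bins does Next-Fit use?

4 → bin 1 (remaining 20)
8 → bin 1 (remaining 12)
12 → bin 1 (remaining 0)
3 → bin 2 (remaining 21)
5 → bin 2 (remaining 16)
7 → bin 2 (remaining 9)
12 → bin 3 (remaining 12)
23 → bin 4 (remaining 1)
3 → bin 5 (remaining 21)

5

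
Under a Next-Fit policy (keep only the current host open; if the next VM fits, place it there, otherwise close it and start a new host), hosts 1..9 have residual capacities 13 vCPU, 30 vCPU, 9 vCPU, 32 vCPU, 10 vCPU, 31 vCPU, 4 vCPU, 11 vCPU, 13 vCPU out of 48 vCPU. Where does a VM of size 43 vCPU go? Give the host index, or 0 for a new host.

Next-Fit only looks at host 9, which has 13 vCPU free.
43 vCPU does not fit, so a new host is opened.

0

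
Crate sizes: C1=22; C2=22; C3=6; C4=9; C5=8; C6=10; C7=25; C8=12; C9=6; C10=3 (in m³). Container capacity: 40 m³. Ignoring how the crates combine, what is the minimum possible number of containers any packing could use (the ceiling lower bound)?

4 containers

Total size = 22 + 22 + 6 + 9 + 8 + 10 + 25 + 12 + 6 + 3 = 123 m³.
⌈123 / 40⌉ = 4.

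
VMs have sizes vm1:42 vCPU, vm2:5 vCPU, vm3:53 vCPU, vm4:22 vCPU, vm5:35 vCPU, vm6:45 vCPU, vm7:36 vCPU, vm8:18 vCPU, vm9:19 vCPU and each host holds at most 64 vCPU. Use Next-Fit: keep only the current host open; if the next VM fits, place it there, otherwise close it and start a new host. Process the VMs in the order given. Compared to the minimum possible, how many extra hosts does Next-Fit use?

1

Next-Fit: [42,5] [53] [22,35] [45] [36,18] [19] → 6 hosts.
Total size 275 vCPU; any packing needs at least ⌈275/64⌉ = 5 hosts.
An optimal packing achieves that bound: [53,5] [45,19] [42,22] [36,18] [35] → 5 hosts.
Excess: 6 − 5 = 1.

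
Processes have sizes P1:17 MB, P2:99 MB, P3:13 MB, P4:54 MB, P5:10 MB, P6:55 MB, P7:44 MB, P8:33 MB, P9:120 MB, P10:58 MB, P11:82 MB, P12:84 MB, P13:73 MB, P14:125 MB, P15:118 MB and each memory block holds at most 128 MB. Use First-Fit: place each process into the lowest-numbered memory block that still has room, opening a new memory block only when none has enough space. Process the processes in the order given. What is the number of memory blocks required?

10

memory block 1: place P1 (17 MB), 111 MB left
memory block 1: place P2 (99 MB), 12 MB left
memory block 2: place P3 (13 MB), 115 MB left
memory block 2: place P4 (54 MB), 61 MB left
memory block 1: place P5 (10 MB), 2 MB left
memory block 2: place P6 (55 MB), 6 MB left
memory block 3: place P7 (44 MB), 84 MB left
memory block 3: place P8 (33 MB), 51 MB left
memory block 4: place P9 (120 MB), 8 MB left
memory block 5: place P10 (58 MB), 70 MB left
memory block 6: place P11 (82 MB), 46 MB left
memory block 7: place P12 (84 MB), 44 MB left
memory block 8: place P13 (73 MB), 55 MB left
memory block 9: place P14 (125 MB), 3 MB left
memory block 10: place P15 (118 MB), 10 MB left
Final memory blocks: [17,99,10] [13,54,55] [44,33] [120] [58] [82] [84] [73] [125] [118].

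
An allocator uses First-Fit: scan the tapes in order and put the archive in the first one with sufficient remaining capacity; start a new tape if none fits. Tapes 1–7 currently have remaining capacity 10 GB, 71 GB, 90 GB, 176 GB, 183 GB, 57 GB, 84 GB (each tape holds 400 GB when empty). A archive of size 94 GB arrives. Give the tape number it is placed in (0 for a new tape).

4

Tapes with room: tape 4 (176 GB), tape 5 (183 GB).
The first with room is tape 4.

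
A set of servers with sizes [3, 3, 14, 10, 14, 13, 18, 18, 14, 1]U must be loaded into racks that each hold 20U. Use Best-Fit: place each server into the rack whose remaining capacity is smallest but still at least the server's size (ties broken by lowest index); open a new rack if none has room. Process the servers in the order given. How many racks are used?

7 racks

Put 3U in rack 1; 17U remain.
Put 3U in rack 1; 14U remain.
Put 14U in rack 1; 0U remain.
Put 10U in rack 2; 10U remain.
Put 14U in rack 3; 6U remain.
Put 13U in rack 4; 7U remain.
Put 18U in rack 5; 2U remain.
Put 18U in rack 6; 2U remain.
Put 14U in rack 7; 6U remain.
Put 1U in rack 5; 1U remain.
Final racks: [3,3,14] [10] [14] [13] [18,1] [18] [14].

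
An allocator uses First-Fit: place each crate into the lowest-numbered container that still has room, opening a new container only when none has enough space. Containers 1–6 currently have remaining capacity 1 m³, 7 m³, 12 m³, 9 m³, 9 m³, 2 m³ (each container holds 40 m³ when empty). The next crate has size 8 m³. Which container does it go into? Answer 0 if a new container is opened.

3

Containers with room: container 3 (12 m³), container 4 (9 m³), container 5 (9 m³).
The first with room is container 3.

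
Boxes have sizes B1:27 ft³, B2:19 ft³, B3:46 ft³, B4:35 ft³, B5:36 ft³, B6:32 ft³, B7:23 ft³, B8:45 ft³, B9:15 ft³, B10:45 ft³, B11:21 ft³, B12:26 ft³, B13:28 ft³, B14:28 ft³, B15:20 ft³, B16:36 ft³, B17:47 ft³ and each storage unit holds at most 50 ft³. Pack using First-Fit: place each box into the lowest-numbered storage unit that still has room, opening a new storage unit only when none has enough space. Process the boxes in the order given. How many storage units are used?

13

storage unit 1: place B1 (27 ft³), 23 ft³ left
storage unit 1: place B2 (19 ft³), 4 ft³ left
storage unit 2: place B3 (46 ft³), 4 ft³ left
storage unit 3: place B4 (35 ft³), 15 ft³ left
storage unit 4: place B5 (36 ft³), 14 ft³ left
storage unit 5: place B6 (32 ft³), 18 ft³ left
storage unit 6: place B7 (23 ft³), 27 ft³ left
storage unit 7: place B8 (45 ft³), 5 ft³ left
storage unit 3: place B9 (15 ft³), 0 ft³ left
storage unit 8: place B10 (45 ft³), 5 ft³ left
storage unit 6: place B11 (21 ft³), 6 ft³ left
storage unit 9: place B12 (26 ft³), 24 ft³ left
storage unit 10: place B13 (28 ft³), 22 ft³ left
storage unit 11: place B14 (28 ft³), 22 ft³ left
storage unit 9: place B15 (20 ft³), 4 ft³ left
storage unit 12: place B16 (36 ft³), 14 ft³ left
storage unit 13: place B17 (47 ft³), 3 ft³ left
Final storage units: [27,19] [46] [35,15] [36] [32] [23,21] [45] [45] [26,20] [28] [28] [36] [47].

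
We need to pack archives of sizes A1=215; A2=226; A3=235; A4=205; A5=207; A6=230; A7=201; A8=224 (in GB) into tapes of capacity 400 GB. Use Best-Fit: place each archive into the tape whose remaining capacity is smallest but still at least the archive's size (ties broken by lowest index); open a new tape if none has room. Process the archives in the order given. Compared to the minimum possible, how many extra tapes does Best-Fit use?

Best-Fit: [215] [226] [235] [205] [207] [230] [201] [224] → 8 tapes.
8 archives exceed 200 GB (half the capacity), and no two of those can share a tape, so at least 8 tapes are needed.
So 8 is already optimal.

0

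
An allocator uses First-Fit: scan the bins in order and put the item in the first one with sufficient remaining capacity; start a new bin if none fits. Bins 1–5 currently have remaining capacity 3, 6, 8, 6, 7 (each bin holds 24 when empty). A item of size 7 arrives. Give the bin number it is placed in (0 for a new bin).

3

Bins with room: bin 3 (8), bin 5 (7).
The first with room is bin 3.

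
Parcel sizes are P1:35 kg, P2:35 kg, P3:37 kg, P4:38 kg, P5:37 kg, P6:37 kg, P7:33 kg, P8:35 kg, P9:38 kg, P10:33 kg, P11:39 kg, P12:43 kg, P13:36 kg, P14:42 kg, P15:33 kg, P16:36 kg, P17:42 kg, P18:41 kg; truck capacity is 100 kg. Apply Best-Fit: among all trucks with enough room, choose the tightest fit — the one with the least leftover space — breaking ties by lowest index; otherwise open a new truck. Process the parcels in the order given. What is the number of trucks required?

9

P1 (35 kg) → truck 1 (remaining 65 kg)
P2 (35 kg) → truck 1 (remaining 30 kg)
P3 (37 kg) → truck 2 (remaining 63 kg)
P4 (38 kg) → truck 2 (remaining 25 kg)
P5 (37 kg) → truck 3 (remaining 63 kg)
P6 (37 kg) → truck 3 (remaining 26 kg)
P7 (33 kg) → truck 4 (remaining 67 kg)
P8 (35 kg) → truck 4 (remaining 32 kg)
P9 (38 kg) → truck 5 (remaining 62 kg)
P10 (33 kg) → truck 5 (remaining 29 kg)
P11 (39 kg) → truck 6 (remaining 61 kg)
P12 (43 kg) → truck 6 (remaining 18 kg)
P13 (36 kg) → truck 7 (remaining 64 kg)
P14 (42 kg) → truck 7 (remaining 22 kg)
P15 (33 kg) → truck 8 (remaining 67 kg)
P16 (36 kg) → truck 8 (remaining 31 kg)
P17 (42 kg) → truck 9 (remaining 58 kg)
P18 (41 kg) → truck 9 (remaining 17 kg)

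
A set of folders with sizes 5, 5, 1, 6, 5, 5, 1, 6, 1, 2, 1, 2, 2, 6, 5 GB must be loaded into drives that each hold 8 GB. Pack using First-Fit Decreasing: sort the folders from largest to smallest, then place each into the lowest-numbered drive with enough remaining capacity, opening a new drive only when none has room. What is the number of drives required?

Sorted descending: 6, 6, 6, 5, 5, 5, 5, 5, 2, 2, 2, 1, 1, 1, 1.
Put 6 GB in drive 1; 2 GB remain.
Put 6 GB in drive 2; 2 GB remain.
Put 6 GB in drive 3; 2 GB remain.
Put 5 GB in drive 4; 3 GB remain.
Put 5 GB in drive 5; 3 GB remain.
Put 5 GB in drive 6; 3 GB remain.
Put 5 GB in drive 7; 3 GB remain.
Put 5 GB in drive 8; 3 GB remain.
Put 2 GB in drive 1; 0 GB remain.
Put 2 GB in drive 2; 0 GB remain.
Put 2 GB in drive 3; 0 GB remain.
Put 1 GB in drive 4; 2 GB remain.
Put 1 GB in drive 4; 1 GB remain.
Put 1 GB in drive 4; 0 GB remain.
Put 1 GB in drive 5; 2 GB remain.
Final drives: [6,2] [6,2] [6,2] [5,1,1,1] [5,1] [5] [5] [5].

8 drives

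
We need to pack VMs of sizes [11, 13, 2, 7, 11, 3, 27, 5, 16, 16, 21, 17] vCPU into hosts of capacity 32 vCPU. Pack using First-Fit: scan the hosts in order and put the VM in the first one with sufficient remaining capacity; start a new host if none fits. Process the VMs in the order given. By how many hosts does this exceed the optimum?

First-Fit: [11,13,2,3] [7,11,5] [27] [16,16] [21] [17] → 6 hosts.
Total size 149 vCPU; any packing needs at least ⌈149/32⌉ = 5 hosts.
An optimal packing achieves that bound: [27,5] [21,11] [17,13,2] [16,16] [11,7,3] → 5 hosts.
Excess: 6 − 5 = 1.

1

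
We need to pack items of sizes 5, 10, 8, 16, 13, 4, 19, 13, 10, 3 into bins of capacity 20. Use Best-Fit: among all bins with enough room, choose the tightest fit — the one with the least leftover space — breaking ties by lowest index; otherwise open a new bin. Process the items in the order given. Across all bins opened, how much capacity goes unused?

19

Put 5 in bin 1; 15 remain.
Put 10 in bin 1; 5 remain.
Put 8 in bin 2; 12 remain.
Put 16 in bin 3; 4 remain.
Put 13 in bin 4; 7 remain.
Put 4 in bin 3; 0 remain.
Put 19 in bin 5; 1 remain.
Put 13 in bin 6; 7 remain.
Put 10 in bin 2; 2 remain.
Put 3 in bin 1; 2 remain.
6 bins × 20 = 120; used 101; unused 19.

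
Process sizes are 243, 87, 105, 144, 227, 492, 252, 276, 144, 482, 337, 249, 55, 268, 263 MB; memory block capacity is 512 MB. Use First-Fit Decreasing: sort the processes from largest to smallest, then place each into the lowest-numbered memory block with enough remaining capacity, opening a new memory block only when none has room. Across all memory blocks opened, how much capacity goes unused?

Sorted descending: 492, 482, 337, 276, 268, 263, 252, 249, 243, 227, 144, 144, 105, 87, 55.
Put 492 MB in memory block 1; 20 MB remain.
Put 482 MB in memory block 2; 30 MB remain.
Put 337 MB in memory block 3; 175 MB remain.
Put 276 MB in memory block 4; 236 MB remain.
Put 268 MB in memory block 5; 244 MB remain.
Put 263 MB in memory block 6; 249 MB remain.
Put 252 MB in memory block 7; 260 MB remain.
Put 249 MB in memory block 6; 0 MB remain.
Put 243 MB in memory block 5; 1 MB remain.
Put 227 MB in memory block 4; 9 MB remain.
Put 144 MB in memory block 3; 31 MB remain.
Put 144 MB in memory block 7; 116 MB remain.
Put 105 MB in memory block 7; 11 MB remain.
Put 87 MB in memory block 8; 425 MB remain.
Put 55 MB in memory block 8; 370 MB remain.
8 memory blocks × 512 MB = 4096 MB; used 3624 MB; unused 472 MB.

472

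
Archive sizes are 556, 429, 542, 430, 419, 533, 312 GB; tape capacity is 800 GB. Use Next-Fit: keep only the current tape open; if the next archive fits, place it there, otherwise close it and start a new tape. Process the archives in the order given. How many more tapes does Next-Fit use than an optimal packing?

Next-Fit: [556] [429] [542] [430] [419] [533] [312] → 7 tapes.
6 archives exceed 400 GB (half the capacity), and no two of those can share a tape, so at least 6 tapes are needed.
An optimal packing achieves that bound: [556] [542] [533] [430,312] [429] [419] → 6 tapes.
Excess: 7 − 6 = 1.

1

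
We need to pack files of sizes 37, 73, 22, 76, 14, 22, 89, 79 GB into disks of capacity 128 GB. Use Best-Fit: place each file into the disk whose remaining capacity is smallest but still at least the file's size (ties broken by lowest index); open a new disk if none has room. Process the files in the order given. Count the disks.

4

Put 37 GB in disk 1; 91 GB remain.
Put 73 GB in disk 1; 18 GB remain.
Put 22 GB in disk 2; 106 GB remain.
Put 76 GB in disk 2; 30 GB remain.
Put 14 GB in disk 1; 4 GB remain.
Put 22 GB in disk 2; 8 GB remain.
Put 89 GB in disk 3; 39 GB remain.
Put 79 GB in disk 4; 49 GB remain.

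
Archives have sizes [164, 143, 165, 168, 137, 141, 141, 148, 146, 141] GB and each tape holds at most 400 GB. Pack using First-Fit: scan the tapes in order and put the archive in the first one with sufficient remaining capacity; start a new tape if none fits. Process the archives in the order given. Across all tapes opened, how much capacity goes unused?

164 GB → tape 1 (remaining 236 GB)
143 GB → tape 1 (remaining 93 GB)
165 GB → tape 2 (remaining 235 GB)
168 GB → tape 2 (remaining 67 GB)
137 GB → tape 3 (remaining 263 GB)
141 GB → tape 3 (remaining 122 GB)
141 GB → tape 4 (remaining 259 GB)
148 GB → tape 4 (remaining 111 GB)
146 GB → tape 5 (remaining 254 GB)
141 GB → tape 5 (remaining 113 GB)
5 tapes × 400 GB = 2000 GB; used 1494 GB; unused 506 GB.

506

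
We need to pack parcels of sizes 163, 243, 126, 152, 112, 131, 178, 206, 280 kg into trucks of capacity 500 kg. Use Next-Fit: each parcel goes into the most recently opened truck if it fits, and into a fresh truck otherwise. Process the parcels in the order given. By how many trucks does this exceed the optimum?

Next-Fit: [163,243] [126,152,112] [131,178] [206,280] → 4 trucks.
Total size 1591 kg; any packing needs at least ⌈1591/500⌉ = 4 trucks.
So 4 is already optimal.

0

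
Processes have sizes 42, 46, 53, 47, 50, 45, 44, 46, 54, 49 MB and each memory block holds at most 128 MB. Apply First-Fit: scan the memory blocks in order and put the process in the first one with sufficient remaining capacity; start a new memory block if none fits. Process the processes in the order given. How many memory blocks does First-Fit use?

memory block 1: place 42 MB, 86 MB left
memory block 1: place 46 MB, 40 MB left
memory block 2: place 53 MB, 75 MB left
memory block 2: place 47 MB, 28 MB left
memory block 3: place 50 MB, 78 MB left
memory block 3: place 45 MB, 33 MB left
memory block 4: place 44 MB, 84 MB left
memory block 4: place 46 MB, 38 MB left
memory block 5: place 54 MB, 74 MB left
memory block 5: place 49 MB, 25 MB left

5 memory blocks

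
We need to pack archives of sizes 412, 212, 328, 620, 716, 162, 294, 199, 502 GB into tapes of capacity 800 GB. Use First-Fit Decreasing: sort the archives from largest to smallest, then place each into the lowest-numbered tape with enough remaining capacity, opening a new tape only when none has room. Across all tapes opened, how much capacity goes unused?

Sorted descending: 716, 620, 502, 412, 328, 294, 212, 199, 162.
tape 1: place 716 GB, 84 GB left
tape 2: place 620 GB, 180 GB left
tape 3: place 502 GB, 298 GB left
tape 4: place 412 GB, 388 GB left
tape 4: place 328 GB, 60 GB left
tape 3: place 294 GB, 4 GB left
tape 5: place 212 GB, 588 GB left
tape 5: place 199 GB, 389 GB left
tape 2: place 162 GB, 18 GB left
5 tapes × 800 GB = 4000 GB; used 3445 GB; unused 555 GB.

555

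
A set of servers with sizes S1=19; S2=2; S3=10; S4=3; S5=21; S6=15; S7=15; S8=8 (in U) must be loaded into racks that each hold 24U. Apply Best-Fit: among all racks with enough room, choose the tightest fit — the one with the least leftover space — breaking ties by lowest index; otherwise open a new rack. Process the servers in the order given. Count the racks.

S1 (19U) → rack 1 (remaining 5U)
S2 (2U) → rack 1 (remaining 3U)
S3 (10U) → rack 2 (remaining 14U)
S4 (3U) → rack 1 (remaining 0U)
S5 (21U) → rack 3 (remaining 3U)
S6 (15U) → rack 4 (remaining 9U)
S7 (15U) → rack 5 (remaining 9U)
S8 (8U) → rack 4 (remaining 1U)

5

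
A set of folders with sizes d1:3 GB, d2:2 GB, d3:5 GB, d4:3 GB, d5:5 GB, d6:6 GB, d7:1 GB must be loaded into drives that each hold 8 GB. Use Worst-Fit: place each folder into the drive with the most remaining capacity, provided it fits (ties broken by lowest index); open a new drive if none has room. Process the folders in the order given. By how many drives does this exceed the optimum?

Worst-Fit: [3,2,3] [5,1] [5] [6] → 4 drives.
Total size 25 GB; any packing needs at least ⌈25/8⌉ = 4 drives.
So 4 is already optimal.

0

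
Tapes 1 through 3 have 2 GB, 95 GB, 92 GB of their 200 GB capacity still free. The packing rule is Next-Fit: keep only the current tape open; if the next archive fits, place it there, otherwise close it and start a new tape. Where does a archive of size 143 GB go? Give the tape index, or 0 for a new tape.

0

Next-Fit only looks at tape 3, which has 92 GB free.
143 GB does not fit, so a new tape is opened.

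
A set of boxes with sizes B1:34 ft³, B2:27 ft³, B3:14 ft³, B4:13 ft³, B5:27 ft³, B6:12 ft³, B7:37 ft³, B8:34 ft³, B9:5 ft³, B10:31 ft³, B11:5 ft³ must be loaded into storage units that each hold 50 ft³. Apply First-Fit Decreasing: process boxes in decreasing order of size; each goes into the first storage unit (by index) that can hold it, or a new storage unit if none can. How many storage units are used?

6 storage units

Sorted descending: 37, 34, 34, 31, 27, 27, 14, 13, 12, 5, 5.
storage unit 1: place 37 ft³, 13 ft³ left
storage unit 2: place 34 ft³, 16 ft³ left
storage unit 3: place 34 ft³, 16 ft³ left
storage unit 4: place 31 ft³, 19 ft³ left
storage unit 5: place 27 ft³, 23 ft³ left
storage unit 6: place 27 ft³, 23 ft³ left
storage unit 2: place 14 ft³, 2 ft³ left
storage unit 1: place 13 ft³, 0 ft³ left
storage unit 3: place 12 ft³, 4 ft³ left
storage unit 4: place 5 ft³, 14 ft³ left
storage unit 4: place 5 ft³, 9 ft³ left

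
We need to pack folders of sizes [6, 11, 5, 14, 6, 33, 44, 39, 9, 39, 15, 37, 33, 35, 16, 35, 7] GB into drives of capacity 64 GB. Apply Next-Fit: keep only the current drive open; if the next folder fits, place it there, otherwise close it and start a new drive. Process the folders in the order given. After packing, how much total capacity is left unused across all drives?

Put 6 GB in drive 1; 58 GB remain.
Put 11 GB in drive 1; 47 GB remain.
Put 5 GB in drive 1; 42 GB remain.
Put 14 GB in drive 1; 28 GB remain.
Put 6 GB in drive 1; 22 GB remain.
Put 33 GB in drive 2; 31 GB remain.
Put 44 GB in drive 3; 20 GB remain.
Put 39 GB in drive 4; 25 GB remain.
Put 9 GB in drive 4; 16 GB remain.
Put 39 GB in drive 5; 25 GB remain.
Put 15 GB in drive 5; 10 GB remain.
Put 37 GB in drive 6; 27 GB remain.
Put 33 GB in drive 7; 31 GB remain.
Put 35 GB in drive 8; 29 GB remain.
Put 16 GB in drive 8; 13 GB remain.
Put 35 GB in drive 9; 29 GB remain.
Put 7 GB in drive 9; 22 GB remain.
9 drives × 64 GB = 576 GB; used 384 GB; unused 192 GB.

192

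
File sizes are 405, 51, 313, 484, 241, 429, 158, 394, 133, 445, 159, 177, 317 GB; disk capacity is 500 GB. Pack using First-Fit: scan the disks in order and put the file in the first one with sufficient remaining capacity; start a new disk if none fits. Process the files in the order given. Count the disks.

9

disk 1: place 405 GB, 95 GB left
disk 1: place 51 GB, 44 GB left
disk 2: place 313 GB, 187 GB left
disk 3: place 484 GB, 16 GB left
disk 4: place 241 GB, 259 GB left
disk 5: place 429 GB, 71 GB left
disk 2: place 158 GB, 29 GB left
disk 6: place 394 GB, 106 GB left
disk 4: place 133 GB, 126 GB left
disk 7: place 445 GB, 55 GB left
disk 8: place 159 GB, 341 GB left
disk 8: place 177 GB, 164 GB left
disk 9: place 317 GB, 183 GB left
Final disks: [405,51] [313,158] [484] [241,133] [429] [394] [445] [159,177] [317].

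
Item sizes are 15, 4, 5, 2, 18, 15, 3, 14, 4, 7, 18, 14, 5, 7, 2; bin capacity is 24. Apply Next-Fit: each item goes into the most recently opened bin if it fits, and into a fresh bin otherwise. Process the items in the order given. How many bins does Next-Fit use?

bin 1: place 15, 9 left
bin 1: place 4, 5 left
bin 1: place 5, 0 left
bin 2: place 2, 22 left
bin 2: place 18, 4 left
bin 3: place 15, 9 left
bin 3: place 3, 6 left
bin 4: place 14, 10 left
bin 4: place 4, 6 left
bin 5: place 7, 17 left
bin 6: place 18, 6 left
bin 7: place 14, 10 left
bin 7: place 5, 5 left
bin 8: place 7, 17 left
bin 8: place 2, 15 left
Final bins: [15,4,5] [2,18] [15,3] [14,4] [7] [18] [14,5] [7,2].

8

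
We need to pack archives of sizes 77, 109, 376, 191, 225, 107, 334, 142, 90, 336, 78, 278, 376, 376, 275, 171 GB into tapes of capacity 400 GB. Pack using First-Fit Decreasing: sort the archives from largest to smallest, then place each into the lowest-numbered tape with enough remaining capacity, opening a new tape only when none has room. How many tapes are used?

10

Sorted descending: 376, 376, 376, 336, 334, 278, 275, 225, 191, 171, 142, 109, 107, 90, 78, 77.
tape 1: place 376 GB, 24 GB left
tape 2: place 376 GB, 24 GB left
tape 3: place 376 GB, 24 GB left
tape 4: place 336 GB, 64 GB left
tape 5: place 334 GB, 66 GB left
tape 6: place 278 GB, 122 GB left
tape 7: place 275 GB, 125 GB left
tape 8: place 225 GB, 175 GB left
tape 9: place 191 GB, 209 GB left
tape 8: place 171 GB, 4 GB left
tape 9: place 142 GB, 67 GB left
tape 6: place 109 GB, 13 GB left
tape 7: place 107 GB, 18 GB left
tape 10: place 90 GB, 310 GB left
tape 10: place 78 GB, 232 GB left
tape 10: place 77 GB, 155 GB left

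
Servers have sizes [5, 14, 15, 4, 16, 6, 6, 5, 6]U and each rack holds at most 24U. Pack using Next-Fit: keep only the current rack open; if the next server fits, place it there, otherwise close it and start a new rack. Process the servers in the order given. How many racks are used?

4

Put 5U in rack 1; 19U remain.
Put 14U in rack 1; 5U remain.
Put 15U in rack 2; 9U remain.
Put 4U in rack 2; 5U remain.
Put 16U in rack 3; 8U remain.
Put 6U in rack 3; 2U remain.
Put 6U in rack 4; 18U remain.
Put 5U in rack 4; 13U remain.
Put 6U in rack 4; 7U remain.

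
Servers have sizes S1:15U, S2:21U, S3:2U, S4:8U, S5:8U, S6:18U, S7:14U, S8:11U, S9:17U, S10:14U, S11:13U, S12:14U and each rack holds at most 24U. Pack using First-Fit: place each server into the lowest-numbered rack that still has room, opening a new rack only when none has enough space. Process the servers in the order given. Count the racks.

S1 (15U) → rack 1 (remaining 9U)
S2 (21U) → rack 2 (remaining 3U)
S3 (2U) → rack 1 (remaining 7U)
S4 (8U) → rack 3 (remaining 16U)
S5 (8U) → rack 3 (remaining 8U)
S6 (18U) → rack 4 (remaining 6U)
S7 (14U) → rack 5 (remaining 10U)
S8 (11U) → rack 6 (remaining 13U)
S9 (17U) → rack 7 (remaining 7U)
S10 (14U) → rack 8 (remaining 10U)
S11 (13U) → rack 6 (remaining 0U)
S12 (14U) → rack 9 (remaining 10U)

9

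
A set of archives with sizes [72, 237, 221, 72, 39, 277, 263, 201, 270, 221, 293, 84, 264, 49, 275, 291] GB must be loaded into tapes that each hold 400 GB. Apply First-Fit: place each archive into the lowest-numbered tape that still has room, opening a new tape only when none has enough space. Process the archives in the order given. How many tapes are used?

11

72 GB → tape 1 (remaining 328 GB)
237 GB → tape 1 (remaining 91 GB)
221 GB → tape 2 (remaining 179 GB)
72 GB → tape 1 (remaining 19 GB)
39 GB → tape 2 (remaining 140 GB)
277 GB → tape 3 (remaining 123 GB)
263 GB → tape 4 (remaining 137 GB)
201 GB → tape 5 (remaining 199 GB)
270 GB → tape 6 (remaining 130 GB)
221 GB → tape 7 (remaining 179 GB)
293 GB → tape 8 (remaining 107 GB)
84 GB → tape 2 (remaining 56 GB)
264 GB → tape 9 (remaining 136 GB)
49 GB → tape 2 (remaining 7 GB)
275 GB → tape 10 (remaining 125 GB)
291 GB → tape 11 (remaining 109 GB)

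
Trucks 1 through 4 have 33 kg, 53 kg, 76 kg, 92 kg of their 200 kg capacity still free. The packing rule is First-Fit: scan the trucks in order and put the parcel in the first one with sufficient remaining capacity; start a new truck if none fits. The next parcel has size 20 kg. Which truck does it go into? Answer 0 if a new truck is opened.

Trucks with room: truck 1 (33 kg), truck 2 (53 kg), truck 3 (76 kg), truck 4 (92 kg).
The first with room is truck 1.

1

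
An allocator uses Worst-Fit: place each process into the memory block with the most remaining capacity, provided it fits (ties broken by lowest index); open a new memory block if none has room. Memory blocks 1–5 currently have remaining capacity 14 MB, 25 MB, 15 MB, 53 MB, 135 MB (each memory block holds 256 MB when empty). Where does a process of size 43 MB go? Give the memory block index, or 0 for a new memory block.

5

Memory blocks with room: memory block 4 (53 MB), memory block 5 (135 MB).
Most room is memory block 5 with 135 MB free.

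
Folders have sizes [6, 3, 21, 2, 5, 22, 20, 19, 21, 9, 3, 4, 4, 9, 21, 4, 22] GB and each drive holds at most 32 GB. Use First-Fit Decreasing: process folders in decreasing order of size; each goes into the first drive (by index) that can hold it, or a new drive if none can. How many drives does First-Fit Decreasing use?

7

Sorted descending: 22, 22, 21, 21, 21, 20, 19, 9, 9, 6, 5, 4, 4, 4, 3, 3, 2.
drive 1: place 22 GB, 10 GB left
drive 2: place 22 GB, 10 GB left
drive 3: place 21 GB, 11 GB left
drive 4: place 21 GB, 11 GB left
drive 5: place 21 GB, 11 GB left
drive 6: place 20 GB, 12 GB left
drive 7: place 19 GB, 13 GB left
drive 1: place 9 GB, 1 GB left
drive 2: place 9 GB, 1 GB left
drive 3: place 6 GB, 5 GB left
drive 3: place 5 GB, 0 GB left
drive 4: place 4 GB, 7 GB left
drive 4: place 4 GB, 3 GB left
drive 5: place 4 GB, 7 GB left
drive 4: place 3 GB, 0 GB left
drive 5: place 3 GB, 4 GB left
drive 5: place 2 GB, 2 GB left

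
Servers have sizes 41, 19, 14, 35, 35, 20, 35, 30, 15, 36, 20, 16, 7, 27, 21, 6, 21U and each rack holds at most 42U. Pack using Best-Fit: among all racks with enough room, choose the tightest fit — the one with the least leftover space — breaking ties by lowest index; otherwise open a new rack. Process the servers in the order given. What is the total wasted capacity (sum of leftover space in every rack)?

64

41U → rack 1 (remaining 1U)
19U → rack 2 (remaining 23U)
14U → rack 2 (remaining 9U)
35U → rack 3 (remaining 7U)
35U → rack 4 (remaining 7U)
20U → rack 5 (remaining 22U)
35U → rack 6 (remaining 7U)
30U → rack 7 (remaining 12U)
15U → rack 5 (remaining 7U)
36U → rack 8 (remaining 6U)
20U → rack 9 (remaining 22U)
16U → rack 9 (remaining 6U)
7U → rack 3 (remaining 0U)
27U → rack 10 (remaining 15U)
21U → rack 11 (remaining 21U)
6U → rack 8 (remaining 0U)
21U → rack 11 (remaining 0U)
11 racks × 42U = 462U; used 398U; unused 64U.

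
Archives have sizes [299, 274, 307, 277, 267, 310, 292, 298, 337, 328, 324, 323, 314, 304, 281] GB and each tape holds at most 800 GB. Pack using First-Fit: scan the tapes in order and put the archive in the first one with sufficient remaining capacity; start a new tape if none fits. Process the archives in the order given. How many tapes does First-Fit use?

8 tapes

Put 299 GB in tape 1; 501 GB remain.
Put 274 GB in tape 1; 227 GB remain.
Put 307 GB in tape 2; 493 GB remain.
Put 277 GB in tape 2; 216 GB remain.
Put 267 GB in tape 3; 533 GB remain.
Put 310 GB in tape 3; 223 GB remain.
Put 292 GB in tape 4; 508 GB remain.
Put 298 GB in tape 4; 210 GB remain.
Put 337 GB in tape 5; 463 GB remain.
Put 328 GB in tape 5; 135 GB remain.
Put 324 GB in tape 6; 476 GB remain.
Put 323 GB in tape 6; 153 GB remain.
Put 314 GB in tape 7; 486 GB remain.
Put 304 GB in tape 7; 182 GB remain.
Put 281 GB in tape 8; 519 GB remain.
Final tapes: [299,274] [307,277] [267,310] [292,298] [337,328] [324,323] [314,304] [281].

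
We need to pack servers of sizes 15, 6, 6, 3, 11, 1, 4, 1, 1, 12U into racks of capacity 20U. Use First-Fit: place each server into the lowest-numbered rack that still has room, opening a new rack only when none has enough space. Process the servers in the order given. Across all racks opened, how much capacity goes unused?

20

rack 1: place 15U, 5U left
rack 2: place 6U, 14U left
rack 2: place 6U, 8U left
rack 1: place 3U, 2U left
rack 3: place 11U, 9U left
rack 1: place 1U, 1U left
rack 2: place 4U, 4U left
rack 1: place 1U, 0U left
rack 2: place 1U, 3U left
rack 4: place 12U, 8U left
4 racks × 20U = 80U; used 60U; unused 20U.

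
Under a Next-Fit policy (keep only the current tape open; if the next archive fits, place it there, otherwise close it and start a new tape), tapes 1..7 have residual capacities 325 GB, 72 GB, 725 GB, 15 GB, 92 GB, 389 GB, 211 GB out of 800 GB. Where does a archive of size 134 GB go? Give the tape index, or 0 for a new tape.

Next-Fit only looks at tape 7, which has 211 GB free.
134 GB fits there.

7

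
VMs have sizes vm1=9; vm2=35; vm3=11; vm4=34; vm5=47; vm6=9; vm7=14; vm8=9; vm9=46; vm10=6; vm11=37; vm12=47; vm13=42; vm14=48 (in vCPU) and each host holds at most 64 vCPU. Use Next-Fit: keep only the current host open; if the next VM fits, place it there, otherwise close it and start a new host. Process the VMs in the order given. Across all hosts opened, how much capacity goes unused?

host 1: place vm1 (9 vCPU), 55 vCPU left
host 1: place vm2 (35 vCPU), 20 vCPU left
host 1: place vm3 (11 vCPU), 9 vCPU left
host 2: place vm4 (34 vCPU), 30 vCPU left
host 3: place vm5 (47 vCPU), 17 vCPU left
host 3: place vm6 (9 vCPU), 8 vCPU left
host 4: place vm7 (14 vCPU), 50 vCPU left
host 4: place vm8 (9 vCPU), 41 vCPU left
host 5: place vm9 (46 vCPU), 18 vCPU left
host 5: place vm10 (6 vCPU), 12 vCPU left
host 6: place vm11 (37 vCPU), 27 vCPU left
host 7: place vm12 (47 vCPU), 17 vCPU left
host 8: place vm13 (42 vCPU), 22 vCPU left
host 9: place vm14 (48 vCPU), 16 vCPU left
9 hosts × 64 vCPU = 576 vCPU; used 394 vCPU; unused 182 vCPU.

182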